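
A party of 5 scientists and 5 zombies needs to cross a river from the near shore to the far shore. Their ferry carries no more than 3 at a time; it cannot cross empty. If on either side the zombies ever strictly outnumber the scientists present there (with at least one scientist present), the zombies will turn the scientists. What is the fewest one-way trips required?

Counting alone: each trip to the far shore takes at most 3 across and each return brings at least 1 back, so after t trips out (and t−1 returns) at most 3t − (t−1) of the 10 are across; that first reaches 10 at t = 5, so at least 9 crossings are needed.
The safety rule pushes this higher. Following every safe sequence of crossings, the most of the 10 that can be at the far shore as the ferry arrives there on crossing 9 is 9 — never all 10.
So no plan with fewer than 11 crossings exists, and this one achieves 11:
1. 2 zombies → the far shore.  (the near shore: 5S 3Z; the far shore: 0S 2Z)
2. 1 zombie ← the near shore.  (the near shore: 5S 4Z; the far shore: 0S 1Z)
3. 3 zombies → the far shore.  (the near shore: 5S 1Z; the far shore: 0S 4Z)
4. 1 zombie ← the near shore.  (the near shore: 5S 2Z; the far shore: 0S 3Z)
5. 3 scientists → the far shore.  (the near shore: 2S 2Z; the far shore: 3S 3Z)
6. 1 scientist and 1 zombie ← the near shore.  (the near shore: 3S 3Z; the far shore: 2S 2Z)
7. 3 scientists → the far shore.  (the near shore: 0S 3Z; the far shore: 5S 2Z)
8. 1 zombie ← the near shore.  (the near shore: 0S 4Z; the far shore: 5S 1Z)
9. 2 zombies → the far shore.  (the near shore: 0S 2Z; the far shore: 5S 3Z)
10. 1 zombie ← the near shore.  (the near shore: 0S 3Z; the far shore: 5S 2Z)
11. 3 zombies → the far shore.  (the near shore: 0S 0Z; the far shore: 5S 5Z)

11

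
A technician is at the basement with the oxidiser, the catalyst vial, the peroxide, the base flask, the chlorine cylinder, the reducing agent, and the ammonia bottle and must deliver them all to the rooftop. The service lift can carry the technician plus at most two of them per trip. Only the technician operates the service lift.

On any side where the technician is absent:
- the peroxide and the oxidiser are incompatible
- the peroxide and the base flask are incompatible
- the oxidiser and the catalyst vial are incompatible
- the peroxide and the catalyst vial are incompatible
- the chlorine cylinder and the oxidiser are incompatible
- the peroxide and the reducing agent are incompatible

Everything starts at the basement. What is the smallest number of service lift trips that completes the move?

11

Counting alone: the technician can take at most 2 across per trip to the rooftop, so moving all 7 needs at least 4 loaded trips out, with a return between consecutive ones — at least 7 crossings.
The safety rule pushes this higher. Following every safe sequence of crossings, the most of the 7 that can be at the rooftop as the service lift arrives there on crossings 7, 9 is 5, 6 respectively — never all 7.
So no plan with fewer than 11 crossings exists, and this one achieves 11:
1. Technician goes to the rooftop with the oxidiser and the peroxide.  [the basement: the ammonia bottle, the base flask, the catalyst vial, the chlorine cylinder, the reducing agent | the rooftop: the oxidiser, the peroxide]
2. Technician goes back to the basement with the oxidiser.  [the basement: the ammonia bottle, the base flask, the catalyst vial, the chlorine cylinder, the oxidiser, the reducing agent | the rooftop: the peroxide]
3. Technician goes to the rooftop with the base flask and the oxidiser.  [the basement: the ammonia bottle, the catalyst vial, the chlorine cylinder, the reducing agent | the rooftop: the base flask, the oxidiser, the peroxide]
4. Technician goes back to the basement with the peroxide.  [the basement: the ammonia bottle, the catalyst vial, the chlorine cylinder, the peroxide, the reducing agent | the rooftop: the base flask, the oxidiser]
5. Technician goes to the rooftop with the catalyst vial and the reducing agent.  [the basement: the ammonia bottle, the chlorine cylinder, the peroxide | the rooftop: the base flask, the catalyst vial, the oxidiser, the reducing agent]
6. Technician goes back to the basement with the oxidiser.  [the basement: the ammonia bottle, the chlorine cylinder, the oxidiser, the peroxide | the rooftop: the base flask, the catalyst vial, the reducing agent]
7. Technician goes to the rooftop with the chlorine cylinder and the oxidiser.  [the basement: the ammonia bottle, the peroxide | the rooftop: the base flask, the catalyst vial, the chlorine cylinder, the oxidiser, the reducing agent]
8. Technician goes back to the basement with the oxidiser.  [the basement: the ammonia bottle, the oxidiser, the peroxide | the rooftop: the base flask, the catalyst vial, the chlorine cylinder, the reducing agent]
9. Technician goes to the rooftop with the ammonia bottle and the oxidiser.  [the basement: the peroxide | the rooftop: the ammonia bottle, the base flask, the catalyst vial, the chlorine cylinder, the oxidiser, the reducing agent]
10. Technician goes back to the basement with the oxidiser.  [the basement: the oxidiser, the peroxide | the rooftop: the ammonia bottle, the base flask, the catalyst vial, the chlorine cylinder, the reducing agent]
11. Technician goes to the rooftop with the oxidiser and the peroxide.  [the basement: — | the rooftop: the ammonia bottle, the base flask, the catalyst vial, the chlorine cylinder, the oxidiser, the peroxide, the reducing agent]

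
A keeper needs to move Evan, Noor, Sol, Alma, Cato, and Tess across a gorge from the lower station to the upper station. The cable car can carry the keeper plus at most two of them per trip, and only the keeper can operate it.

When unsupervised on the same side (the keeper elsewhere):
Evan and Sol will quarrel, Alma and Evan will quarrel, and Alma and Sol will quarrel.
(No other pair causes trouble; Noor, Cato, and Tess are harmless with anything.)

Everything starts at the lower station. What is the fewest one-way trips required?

Counting alone: the keeper can take at most 2 across per trip to the upper station, so moving all 6 needs at least 3 loaded trips out, with a return between consecutive ones — at least 5 crossings.
The safety rule pushes this higher. Following every safe sequence of crossings, the most of the 6 that can be at the upper station as the cable car arrives there on crossings 5, 7 is 4, 5 respectively — never all 6.
So no plan with fewer than 9 crossings exists, and this one achieves 9:
1. Keeper goes to the upper station with Evan and Sol.  [the lower station: Alma, Cato, Noor, Tess | the upper station: Evan, Sol]
2. Keeper goes back to the lower station with Evan.  [the lower station: Alma, Cato, Evan, Noor, Tess | the upper station: Sol]
3. Keeper goes to the upper station with Evan and Noor.  [the lower station: Alma, Cato, Tess | the upper station: Evan, Noor, Sol]
4. Keeper goes back to the lower station with Evan.  [the lower station: Alma, Cato, Evan, Tess | the upper station: Noor, Sol]
5. Keeper goes to the upper station with Cato and Evan.  [the lower station: Alma, Tess | the upper station: Cato, Evan, Noor, Sol]
6. Keeper goes back to the lower station with Evan.  [the lower station: Alma, Evan, Tess | the upper station: Cato, Noor, Sol]
7. Keeper goes to the upper station with Evan and Tess.  [the lower station: Alma | the upper station: Cato, Evan, Noor, Sol, Tess]
8. Keeper goes back to the lower station with Evan.  [the lower station: Alma, Evan | the upper station: Cato, Noor, Sol, Tess]
9. Keeper goes to the upper station with Alma and Evan.  [the lower station: — | the upper station: Alma, Cato, Evan, Noor, Sol, Tess]

9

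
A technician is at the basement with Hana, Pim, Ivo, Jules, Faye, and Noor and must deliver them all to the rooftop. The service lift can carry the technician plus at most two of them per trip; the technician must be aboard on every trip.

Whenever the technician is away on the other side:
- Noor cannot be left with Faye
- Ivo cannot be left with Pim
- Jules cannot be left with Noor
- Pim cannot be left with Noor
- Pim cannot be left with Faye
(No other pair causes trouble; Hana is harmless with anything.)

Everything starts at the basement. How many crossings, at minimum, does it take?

9

Counting alone: the technician can take at most 2 across per trip to the rooftop, so moving all 6 needs at least 3 loaded trips out, with a return between consecutive ones — at least 5 crossings.
The safety rule pushes this higher. Following every safe sequence of crossings, the most of the 6 that can be at the rooftop as the service lift arrives there on crossings 5, 7 is 4, 5 respectively — never all 6.
So no plan with fewer than 9 crossings exists, and this one achieves 9:
1. Technician goes to the rooftop with Noor and Pim.  [the basement: Faye, Hana, Ivo, Jules | the rooftop: Noor, Pim]
2. Technician goes back to the basement with Pim.  [the basement: Faye, Hana, Ivo, Jules, Pim | the rooftop: Noor]
3. Technician goes to the rooftop with Hana and Pim.  [the basement: Faye, Ivo, Jules | the rooftop: Hana, Noor, Pim]
4. Technician goes back to the basement with Pim.  [the basement: Faye, Ivo, Jules, Pim | the rooftop: Hana, Noor]
5. Technician goes to the rooftop with Ivo and Pim.  [the basement: Faye, Jules | the rooftop: Hana, Ivo, Noor, Pim]
6. Technician goes back to the basement with Pim.  [the basement: Faye, Jules, Pim | the rooftop: Hana, Ivo, Noor]
7. Technician goes to the rooftop with Faye and Jules.  [the basement: Pim | the rooftop: Faye, Hana, Ivo, Jules, Noor]
8. Technician goes back to the basement with Noor.  [the basement: Noor, Pim | the rooftop: Faye, Hana, Ivo, Jules]
9. Technician goes to the rooftop with Noor and Pim.  [the basement: — | the rooftop: Faye, Hana, Ivo, Jules, Noor, Pim]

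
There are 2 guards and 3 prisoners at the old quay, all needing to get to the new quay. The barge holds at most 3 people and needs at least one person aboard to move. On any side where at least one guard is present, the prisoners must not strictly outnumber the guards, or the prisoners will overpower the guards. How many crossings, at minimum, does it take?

impossible

The prisoners already outnumber the guards at the old quay before anyone moves, so the starting position itself is disallowed.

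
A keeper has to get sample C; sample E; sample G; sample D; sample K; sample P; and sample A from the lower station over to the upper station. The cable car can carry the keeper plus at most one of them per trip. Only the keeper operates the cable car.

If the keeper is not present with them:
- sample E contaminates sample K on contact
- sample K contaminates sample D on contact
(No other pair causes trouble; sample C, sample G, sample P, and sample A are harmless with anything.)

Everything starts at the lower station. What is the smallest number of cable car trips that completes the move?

Counting alone: the keeper can take at most 1 across per trip to the upper station, so moving all 7 needs at least 7 loaded trips out, with a return between consecutive ones — at least 13 crossings.
The safety rule pushes this higher. Following every safe sequence of crossings, the most of the 7 that can be at the upper station as the cable car arrives there on crossing 13 is 6 — never all 7.
So no plan with fewer than 15 crossings exists, and this one achieves 15:
1. Keeper goes to the upper station with sample K.  [the lower station: sample A, sample C, sample D, sample E, sample G, sample P | the upper station: sample K]
2. Keeper goes back to the lower station alone.  [the lower station: sample A, sample C, sample D, sample E, sample G, sample P | the upper station: sample K]
3. Keeper goes to the upper station with sample C.  [the lower station: sample A, sample D, sample E, sample G, sample P | the upper station: sample C, sample K]
4. Keeper goes back to the lower station alone.  [the lower station: sample A, sample D, sample E, sample G, sample P | the upper station: sample C, sample K]
5. Keeper goes to the upper station with sample E.  [the lower station: sample A, sample D, sample G, sample P | the upper station: sample C, sample E, sample K]
6. Keeper goes back to the lower station with sample K.  [the lower station: sample A, sample D, sample G, sample K, sample P | the upper station: sample C, sample E]
7. Keeper goes to the upper station with sample D.  [the lower station: sample A, sample G, sample K, sample P | the upper station: sample C, sample D, sample E]
8. Keeper goes back to the lower station alone.  [the lower station: sample A, sample G, sample K, sample P | the upper station: sample C, sample D, sample E]
9. Keeper goes to the upper station with sample G.  [the lower station: sample A, sample K, sample P | the upper station: sample C, sample D, sample E, sample G]
10. Keeper goes back to the lower station alone.  [the lower station: sample A, sample K, sample P | the upper station: sample C, sample D, sample E, sample G]
11. Keeper goes to the upper station with sample P.  [the lower station: sample A, sample K | the upper station: sample C, sample D, sample E, sample G, sample P]
12. Keeper goes back to the lower station alone.  [the lower station: sample A, sample K | the upper station: sample C, sample D, sample E, sample G, sample P]
13. Keeper goes to the upper station with sample A.  [the lower station: sample K | the upper station: sample A, sample C, sample D, sample E, sample G, sample P]
14. Keeper goes back to the lower station alone.  [the lower station: sample K | the upper station: sample A, sample C, sample D, sample E, sample G, sample P]
15. Keeper goes to the upper station with sample K.  [the lower station: — | the upper station: sample A, sample C, sample D, sample E, sample G, sample K, sample P]

15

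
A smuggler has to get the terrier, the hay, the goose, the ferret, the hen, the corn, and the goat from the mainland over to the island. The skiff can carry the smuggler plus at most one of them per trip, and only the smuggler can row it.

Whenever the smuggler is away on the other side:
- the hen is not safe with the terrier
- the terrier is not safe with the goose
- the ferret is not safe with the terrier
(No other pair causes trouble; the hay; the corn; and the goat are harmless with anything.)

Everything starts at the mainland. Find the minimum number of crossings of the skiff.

Following every safe sequence of crossings from the start, the most of the 7 that can be at the island as the skiff arrives there on crossings 1, 3, 5, 7, 9 is 1, 2, 3, 4, 5 respectively; the best ever achieved is 5 of 7.
From crossing 11 on, no configuration arises that was not already reachable earlier: only 72 distinct safe configurations (who is on which side, and where the skiff is) can ever be reached, none of them has everyone across, and every continuation just revisits them. So no valid plan exists.

impossible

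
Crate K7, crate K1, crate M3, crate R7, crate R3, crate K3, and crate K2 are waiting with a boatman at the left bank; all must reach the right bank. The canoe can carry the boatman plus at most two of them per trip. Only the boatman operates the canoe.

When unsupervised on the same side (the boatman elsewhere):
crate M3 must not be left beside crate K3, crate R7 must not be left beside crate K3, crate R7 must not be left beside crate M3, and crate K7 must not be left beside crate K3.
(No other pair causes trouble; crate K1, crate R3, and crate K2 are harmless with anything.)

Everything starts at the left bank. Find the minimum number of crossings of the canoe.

11

Counting alone: the boatman can take at most 2 across per trip to the right bank, so moving all 7 needs at least 4 loaded trips out, with a return between consecutive ones — at least 7 crossings.
The safety rule pushes this higher. Following every safe sequence of crossings, the most of the 7 that can be at the right bank as the canoe arrives there on crossings 7, 9 is 5, 6 respectively — never all 7.
So no plan with fewer than 11 crossings exists, and this one achieves 11:
1. Boatman goes to the right bank with crate K3 and crate M3.
2. Boatman goes back to the left bank with crate M3.
3. Boatman goes to the right bank with crate K7 and crate M3.
4. Boatman goes back to the left bank with crate K3.
5. Boatman goes to the right bank with crate K1 and crate R7.
6. Boatman goes back to the left bank with crate M3.
7. Boatman goes to the right bank with crate M3 and crate R3.
8. Boatman goes back to the left bank with crate M3.
9. Boatman goes to the right bank with crate K2 and crate M3.
10. Boatman goes back to the left bank with crate M3.
11. Boatman goes to the right bank with crate K3 and crate M3.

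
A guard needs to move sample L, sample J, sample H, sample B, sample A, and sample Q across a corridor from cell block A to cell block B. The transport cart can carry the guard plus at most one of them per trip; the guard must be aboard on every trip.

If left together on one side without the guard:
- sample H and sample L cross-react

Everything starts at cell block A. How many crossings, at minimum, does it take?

Counting alone: the guard can take at most 1 across per trip to cell block B, so moving all 6 needs at least 6 loaded trips out, with a return between consecutive ones — at least 11 crossings.
The plan below uses exactly 11 crossings, so it is optimal:
1. Guard goes to cell block B with sample L.
2. Guard goes back to cell block A alone.
3. Guard goes to cell block B with sample J.
4. Guard goes back to cell block A alone.
5. Guard goes to cell block B with sample B.
6. Guard goes back to cell block A alone.
7. Guard goes to cell block B with sample A.
8. Guard goes back to cell block A alone.
9. Guard goes to cell block B with sample Q.
10. Guard goes back to cell block A alone.
11. Guard goes to cell block B with sample H.

11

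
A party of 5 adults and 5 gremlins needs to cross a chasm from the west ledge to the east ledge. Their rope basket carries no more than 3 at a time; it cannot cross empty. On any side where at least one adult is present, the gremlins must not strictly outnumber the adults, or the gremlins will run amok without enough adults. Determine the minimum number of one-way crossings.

Counting alone: each trip to the east ledge takes at most 3 across and each return brings at least 1 back, so after t trips out (and t−1 returns) at most 3t − (t−1) of the 10 are across; that first reaches 10 at t = 5, so at least 9 crossings are needed.
The safety rule pushes this higher. Following every safe sequence of crossings, the most of the 10 that can be at the east ledge as the rope basket arrives there on crossing 9 is 9 — never all 10.
So no plan with fewer than 11 crossings exists, and this one achieves 11:
1. 2 gremlins → the east ledge.  (the west ledge: 5A 3G; the east ledge: 0A 2G)
2. 1 gremlin ← the west ledge.  (the west ledge: 5A 4G; the east ledge: 0A 1G)
3. 3 gremlins → the east ledge.  (the west ledge: 5A 1G; the east ledge: 0A 4G)
4. 1 gremlin ← the west ledge.  (the west ledge: 5A 2G; the east ledge: 0A 3G)
5. 3 adults → the east ledge.  (the west ledge: 2A 2G; the east ledge: 3A 3G)
6. 1 adult and 1 gremlin ← the west ledge.  (the west ledge: 3A 3G; the east ledge: 2A 2G)
7. 3 adults → the east ledge.  (the west ledge: 0A 3G; the east ledge: 5A 2G)
8. 1 gremlin ← the west ledge.  (the west ledge: 0A 4G; the east ledge: 5A 1G)
9. 2 gremlins → the east ledge.  (the west ledge: 0A 2G; the east ledge: 5A 3G)
10. 1 gremlin ← the west ledge.  (the west ledge: 0A 3G; the east ledge: 5A 2G)
11. 3 gremlins → the east ledge.  (the west ledge: 0A 0G; the east ledge: 5A 5G)

11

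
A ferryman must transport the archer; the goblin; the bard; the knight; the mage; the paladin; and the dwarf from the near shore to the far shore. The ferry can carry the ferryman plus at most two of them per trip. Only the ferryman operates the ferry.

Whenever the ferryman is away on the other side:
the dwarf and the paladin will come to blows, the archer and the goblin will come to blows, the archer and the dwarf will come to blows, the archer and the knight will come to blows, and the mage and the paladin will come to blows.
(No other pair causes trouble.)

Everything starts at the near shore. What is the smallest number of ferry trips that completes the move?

Counting alone: the ferryman can take at most 2 across per trip to the far shore, so moving all 7 needs at least 4 loaded trips out, with a return between consecutive ones — at least 7 crossings.
The safety rule pushes this higher. Following every safe sequence of crossings, the most of the 7 that can be at the far shore as the ferry arrives there on crossing 7 is 6 — never all 7.
So no plan with fewer than 9 crossings exists, and this one achieves 9:
1. Ferryman goes to the far shore with the archer and the paladin.  [the near shore: the bard, the dwarf, the goblin, the knight, the mage | the far shore: the archer, the paladin]
2. Ferryman goes back to the near shore alone.  [the near shore: the bard, the dwarf, the goblin, the knight, the mage | the far shore: the archer, the paladin]
3. Ferryman goes to the far shore with the goblin.  [the near shore: the bard, the dwarf, the knight, the mage | the far shore: the archer, the goblin, the paladin]
4. Ferryman goes back to the near shore with the archer.  [the near shore: the archer, the bard, the dwarf, the knight, the mage | the far shore: the goblin, the paladin]
5. Ferryman goes to the far shore with the dwarf and the knight.  [the near shore: the archer, the bard, the mage | the far shore: the dwarf, the goblin, the knight, the paladin]
6. Ferryman goes back to the near shore with the paladin.  [the near shore: the archer, the bard, the mage, the paladin | the far shore: the dwarf, the goblin, the knight]
7. Ferryman goes to the far shore with the bard and the mage.  [the near shore: the archer, the paladin | the far shore: the bard, the dwarf, the goblin, the knight, the mage]
8. Ferryman goes back to the near shore alone.  [the near shore: the archer, the paladin | the far shore: the bard, the dwarf, the goblin, the knight, the mage]
9. Ferryman goes to the far shore with the archer and the paladin.  [the near shore: — | the far shore: the archer, the bard, the dwarf, the goblin, the knight, the mage, the paladin]

9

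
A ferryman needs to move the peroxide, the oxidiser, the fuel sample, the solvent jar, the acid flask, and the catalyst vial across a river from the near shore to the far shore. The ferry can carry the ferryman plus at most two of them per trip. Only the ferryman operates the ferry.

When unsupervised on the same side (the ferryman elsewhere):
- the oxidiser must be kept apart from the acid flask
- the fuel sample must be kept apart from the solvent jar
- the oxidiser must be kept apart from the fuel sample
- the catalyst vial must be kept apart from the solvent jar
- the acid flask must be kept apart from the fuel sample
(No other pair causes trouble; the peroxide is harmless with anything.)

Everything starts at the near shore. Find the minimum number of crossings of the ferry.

Whatever the first load, the items left behind include a forbidden pair without the ferryman. No opening move is safe, so no plan exists.

impossible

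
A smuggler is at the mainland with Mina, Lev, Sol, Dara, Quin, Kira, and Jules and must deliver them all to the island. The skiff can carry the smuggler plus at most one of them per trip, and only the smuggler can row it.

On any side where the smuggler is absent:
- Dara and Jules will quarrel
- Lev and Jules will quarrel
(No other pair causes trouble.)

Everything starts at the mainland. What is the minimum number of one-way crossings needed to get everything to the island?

Counting alone: the smuggler can take at most 1 across per trip to the island, so moving all 7 needs at least 7 loaded trips out, with a return between consecutive ones — at least 13 crossings.
The safety rule pushes this higher. Following every safe sequence of crossings, the most of the 7 that can be at the island as the skiff arrives there on crossing 13 is 6 — never all 7.
So no plan with fewer than 15 crossings exists, and this one achieves 15:
1. Smuggler goes to the island with Jules.
2. Smuggler goes back to the mainland alone.
3. Smuggler goes to the island with Mina.
4. Smuggler goes back to the mainland alone.
5. Smuggler goes to the island with Lev.
6. Smuggler goes back to the mainland with Jules.
7. Smuggler goes to the island with Dara.
8. Smuggler goes back to the mainland alone.
9. Smuggler goes to the island with Sol.
10. Smuggler goes back to the mainland alone.
11. Smuggler goes to the island with Quin.
12. Smuggler goes back to the mainland alone.
13. Smuggler goes to the island with Kira.
14. Smuggler goes back to the mainland alone.
15. Smuggler goes to the island with Jules.

15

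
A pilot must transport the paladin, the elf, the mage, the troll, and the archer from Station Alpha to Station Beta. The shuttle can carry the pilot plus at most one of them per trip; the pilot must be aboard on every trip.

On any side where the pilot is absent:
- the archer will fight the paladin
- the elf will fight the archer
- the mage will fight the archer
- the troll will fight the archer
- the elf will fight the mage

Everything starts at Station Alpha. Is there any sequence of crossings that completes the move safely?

Whatever the first load, the items left behind include a forbidden pair without the pilot. No opening move is safe, so no plan exists.

No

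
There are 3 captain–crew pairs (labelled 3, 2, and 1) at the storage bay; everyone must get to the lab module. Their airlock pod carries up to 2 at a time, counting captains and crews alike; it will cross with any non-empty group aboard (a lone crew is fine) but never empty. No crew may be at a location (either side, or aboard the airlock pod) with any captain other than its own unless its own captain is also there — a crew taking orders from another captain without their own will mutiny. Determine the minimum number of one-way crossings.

11

Counting alone: each trip to the lab module takes at most 2 across and each return brings at least 1 back, so after t trips out (and t−1 returns) at most 2t − (t−1) of the 6 are across; that first reaches 6 at t = 5, so at least 9 crossings are needed.
The safety rule pushes this higher. Following every safe sequence of crossings, the most of the 6 that can be at the lab module as the airlock pod arrives there on crossing 9 is 5 — never all 6.
So no plan with fewer than 11 crossings exists, and this one achieves 11:
1. captain 3 and crew 3 cross → the lab module.
2. captain 3 crosses ← the storage bay.
3. crew 1 and crew 2 cross → the lab module.
4. crew 3 crosses ← the storage bay.
5. captain 1 and captain 2 cross → the lab module.
6. captain 2 and crew 2 cross ← the storage bay.
7. captain 2 and captain 3 cross → the lab module.
8. crew 1 crosses ← the storage bay.
9. crew 2 and crew 3 cross → the lab module.
10. captain 1 crosses ← the storage bay.
11. captain 1 and crew 1 cross → the lab module.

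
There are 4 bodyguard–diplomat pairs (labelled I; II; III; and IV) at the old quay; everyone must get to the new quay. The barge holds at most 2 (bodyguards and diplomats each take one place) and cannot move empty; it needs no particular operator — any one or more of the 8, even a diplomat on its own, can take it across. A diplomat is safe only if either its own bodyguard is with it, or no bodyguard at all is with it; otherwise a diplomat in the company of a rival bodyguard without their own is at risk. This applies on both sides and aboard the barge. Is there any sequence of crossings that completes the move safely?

No

Following every safe sequence of crossings from the start, the most of the 8 that can be at the new quay as the barge arrives there on crossings 1, 3, 5 is 2, 3, 4 respectively; the best ever achieved is 4 of 8.
From crossing 7 on, no configuration arises that was not already reachable earlier: only 44 distinct safe configurations (who is on which side, and where the barge is) can ever be reached, none of them has everyone across, and every continuation just revisits them. So no valid plan exists.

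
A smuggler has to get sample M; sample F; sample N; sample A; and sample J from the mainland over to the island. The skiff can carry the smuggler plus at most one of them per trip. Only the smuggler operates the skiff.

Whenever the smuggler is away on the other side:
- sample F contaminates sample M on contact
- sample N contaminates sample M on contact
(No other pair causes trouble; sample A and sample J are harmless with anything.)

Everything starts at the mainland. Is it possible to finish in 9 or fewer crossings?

No

Counting alone: the smuggler can take at most 1 across per trip to the island, so moving all 5 needs at least 5 loaded trips out, with a return between consecutive ones — at least 9 crossings.
The safety rule pushes this higher. Following every safe sequence of crossings, the most of the 5 that can be at the island as the skiff arrives there on crossing 9 is 4 — never all 5.
So the move cannot be finished within 9 crossings. (The shortest complete plan takes 11:)
1. Smuggler goes to the island with sample M.
2. Smuggler goes back to the mainland alone.
3. Smuggler goes to the island with sample F.
4. Smuggler goes back to the mainland with sample M.
5. Smuggler goes to the island with sample N.
6. Smuggler goes back to the mainland alone.
7. Smuggler goes to the island with sample A.
8. Smuggler goes back to the mainland alone.
9. Smuggler goes to the island with sample J.
10. Smuggler goes back to the mainland alone.
11. Smuggler goes to the island with sample M.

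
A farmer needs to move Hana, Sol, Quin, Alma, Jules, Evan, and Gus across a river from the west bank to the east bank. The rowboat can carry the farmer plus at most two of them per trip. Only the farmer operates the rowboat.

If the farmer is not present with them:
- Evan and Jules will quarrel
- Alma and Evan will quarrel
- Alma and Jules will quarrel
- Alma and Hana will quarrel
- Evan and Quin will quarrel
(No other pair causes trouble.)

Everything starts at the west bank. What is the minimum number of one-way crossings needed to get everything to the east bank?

Counting alone: the farmer can take at most 2 across per trip to the east bank, so moving all 7 needs at least 4 loaded trips out, with a return between consecutive ones — at least 7 crossings.
The safety rule pushes this higher. Following every safe sequence of crossings, the most of the 7 that can be at the east bank as the rowboat arrives there on crossings 7, 9 is 5, 6 respectively — never all 7.
So no plan with fewer than 11 crossings exists, and this one achieves 11:
1. Farmer goes to the east bank with Alma and Evan.  [the west bank: Gus, Hana, Jules, Quin, Sol | the east bank: Alma, Evan]
2. Farmer goes back to the west bank with Alma.  [the west bank: Alma, Gus, Hana, Jules, Quin, Sol | the east bank: Evan]
3. Farmer goes to the east bank with Alma and Hana.  [the west bank: Gus, Jules, Quin, Sol | the east bank: Alma, Evan, Hana]
4. Farmer goes back to the west bank with Alma.  [the west bank: Alma, Gus, Jules, Quin, Sol | the east bank: Evan, Hana]
5. Farmer goes to the east bank with Alma and Sol.  [the west bank: Gus, Jules, Quin | the east bank: Alma, Evan, Hana, Sol]
6. Farmer goes back to the west bank with Alma.  [the west bank: Alma, Gus, Jules, Quin | the east bank: Evan, Hana, Sol]
7. Farmer goes to the east bank with Jules and Quin.  [the west bank: Alma, Gus | the east bank: Evan, Hana, Jules, Quin, Sol]
8. Farmer goes back to the west bank with Evan.  [the west bank: Alma, Evan, Gus | the east bank: Hana, Jules, Quin, Sol]
9. Farmer goes to the east bank with Alma and Gus.  [the west bank: Evan | the east bank: Alma, Gus, Hana, Jules, Quin, Sol]
10. Farmer goes back to the west bank with Alma.  [the west bank: Alma, Evan | the east bank: Gus, Hana, Jules, Quin, Sol]
11. Farmer goes to the east bank with Alma and Evan.  [the west bank: — | the east bank: Alma, Evan, Gus, Hana, Jules, Quin, Sol]

11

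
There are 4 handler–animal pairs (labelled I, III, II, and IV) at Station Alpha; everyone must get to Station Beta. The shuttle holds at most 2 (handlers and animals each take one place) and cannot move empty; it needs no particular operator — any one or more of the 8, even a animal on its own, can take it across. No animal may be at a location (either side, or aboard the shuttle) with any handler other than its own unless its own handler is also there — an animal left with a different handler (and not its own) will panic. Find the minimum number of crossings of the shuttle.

Following every safe sequence of crossings from the start, the most of the 8 that can be at Station Beta as the shuttle arrives there on crossings 1, 3, 5 is 2, 3, 4 respectively; the best ever achieved is 4 of 8.
From crossing 7 on, no configuration arises that was not already reachable earlier: only 44 distinct safe configurations (who is on which side, and where the shuttle is) can ever be reached, none of them has everyone across, and every continuation just revisits them. So no valid plan exists.

impossible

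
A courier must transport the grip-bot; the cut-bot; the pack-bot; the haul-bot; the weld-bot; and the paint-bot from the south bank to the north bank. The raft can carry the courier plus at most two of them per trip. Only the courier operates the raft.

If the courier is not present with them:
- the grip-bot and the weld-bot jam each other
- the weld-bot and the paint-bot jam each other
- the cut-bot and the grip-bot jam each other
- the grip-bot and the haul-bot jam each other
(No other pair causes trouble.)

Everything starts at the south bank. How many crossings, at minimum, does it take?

7

Counting alone: the courier can take at most 2 across per trip to the north bank, so moving all 6 needs at least 3 loaded trips out, with a return between consecutive ones — at least 5 crossings.
The safety rule pushes this higher. Following every safe sequence of crossings, the most of the 6 that can be at the north bank as the raft arrives there on crossing 5 is 5 — never all 6.
So no plan with fewer than 7 crossings exists, and this one achieves 7:
1. Courier goes to the north bank with the grip-bot and the weld-bot.  [the south bank: the cut-bot, the haul-bot, the pack-bot, the paint-bot | the north bank: the grip-bot, the weld-bot]
2. Courier goes back to the south bank with the grip-bot.  [the south bank: the cut-bot, the grip-bot, the haul-bot, the pack-bot, the paint-bot | the north bank: the weld-bot]
3. Courier goes to the north bank with the cut-bot and the grip-bot.  [the south bank: the haul-bot, the pack-bot, the paint-bot | the north bank: the cut-bot, the grip-bot, the weld-bot]
4. Courier goes back to the south bank with the grip-bot.  [the south bank: the grip-bot, the haul-bot, the pack-bot, the paint-bot | the north bank: the cut-bot, the weld-bot]
5. Courier goes to the north bank with the haul-bot and the pack-bot.  [the south bank: the grip-bot, the paint-bot | the north bank: the cut-bot, the haul-bot, the pack-bot, the weld-bot]
6. Courier goes back to the south bank alone.  [the south bank: the grip-bot, the paint-bot | the north bank: the cut-bot, the haul-bot, the pack-bot, the weld-bot]
7. Courier goes to the north bank with the grip-bot and the paint-bot.  [the south bank: — | the north bank: the cut-bot, the grip-bot, the haul-bot, the pack-bot, the paint-bot, the weld-bot]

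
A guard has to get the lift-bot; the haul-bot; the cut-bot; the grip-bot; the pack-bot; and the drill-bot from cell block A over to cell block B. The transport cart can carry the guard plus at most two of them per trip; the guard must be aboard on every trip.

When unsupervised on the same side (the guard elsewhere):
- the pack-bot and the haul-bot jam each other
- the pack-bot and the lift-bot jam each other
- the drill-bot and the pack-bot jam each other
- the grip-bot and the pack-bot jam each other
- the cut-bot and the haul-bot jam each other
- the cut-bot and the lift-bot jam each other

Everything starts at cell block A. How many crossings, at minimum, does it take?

Counting alone: the guard can take at most 2 across per trip to cell block B, so moving all 6 needs at least 3 loaded trips out, with a return between consecutive ones — at least 5 crossings.
The safety rule pushes this higher. Following every safe sequence of crossings, the most of the 6 that can be at cell block B as the transport cart arrives there on crossing 5 is 5 — never all 6.
So no plan with fewer than 7 crossings exists, and this one achieves 7:
1. Guard goes to cell block B with the cut-bot and the pack-bot.  [cell block A: the drill-bot, the grip-bot, the haul-bot, the lift-bot | cell block B: the cut-bot, the pack-bot]
2. Guard goes back to cell block A alone.  [cell block A: the drill-bot, the grip-bot, the haul-bot, the lift-bot | cell block B: the cut-bot, the pack-bot]
3. Guard goes to cell block B with the haul-bot and the lift-bot.  [cell block A: the drill-bot, the grip-bot | cell block B: the cut-bot, the haul-bot, the lift-bot, the pack-bot]
4. Guard goes back to cell block A with the cut-bot and the pack-bot.  [cell block A: the cut-bot, the drill-bot, the grip-bot, the pack-bot | cell block B: the haul-bot, the lift-bot]
5. Guard goes to cell block B with the drill-bot and the grip-bot.  [cell block A: the cut-bot, the pack-bot | cell block B: the drill-bot, the grip-bot, the haul-bot, the lift-bot]
6. Guard goes back to cell block A alone.  [cell block A: the cut-bot, the pack-bot | cell block B: the drill-bot, the grip-bot, the haul-bot, the lift-bot]
7. Guard goes to cell block B with the cut-bot and the pack-bot.  [cell block A: — | cell block B: the cut-bot, the drill-bot, the grip-bot, the haul-bot, the lift-bot, the pack-bot]

7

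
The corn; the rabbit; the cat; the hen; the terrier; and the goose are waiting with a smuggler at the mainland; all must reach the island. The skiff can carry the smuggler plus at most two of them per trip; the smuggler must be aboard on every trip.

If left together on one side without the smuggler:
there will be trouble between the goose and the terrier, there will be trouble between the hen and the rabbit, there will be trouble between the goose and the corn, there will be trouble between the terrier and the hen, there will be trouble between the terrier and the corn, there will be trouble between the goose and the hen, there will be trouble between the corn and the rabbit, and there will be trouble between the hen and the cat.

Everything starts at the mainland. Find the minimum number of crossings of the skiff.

impossible

Whatever the first load, the items left behind include a forbidden pair without the smuggler. No opening move is safe, so no plan exists.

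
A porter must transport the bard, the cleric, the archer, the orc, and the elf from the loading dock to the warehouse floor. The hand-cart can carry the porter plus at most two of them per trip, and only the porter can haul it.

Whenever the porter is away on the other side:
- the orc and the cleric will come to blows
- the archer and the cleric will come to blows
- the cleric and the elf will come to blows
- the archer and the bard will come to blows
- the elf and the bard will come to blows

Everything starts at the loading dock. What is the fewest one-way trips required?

7

Counting alone: the porter can take at most 2 across per trip to the warehouse floor, so moving all 5 needs at least 3 loaded trips out, with a return between consecutive ones — at least 5 crossings.
The safety rule pushes this higher. Following every safe sequence of crossings, the most of the 5 that can be at the warehouse floor as the hand-cart arrives there on crossing 5 is 4 — never all 5.
So no plan with fewer than 7 crossings exists, and this one achieves 7:
1. Porter goes to the warehouse floor with the bard and the cleric.  [the loading dock: the archer, the elf, the orc | the warehouse floor: the bard, the cleric]
2. Porter goes back to the loading dock alone.  [the loading dock: the archer, the elf, the orc | the warehouse floor: the bard, the cleric]
3. Porter goes to the warehouse floor with the archer.  [the loading dock: the elf, the orc | the warehouse floor: the archer, the bard, the cleric]
4. Porter goes back to the loading dock with the bard and the cleric.  [the loading dock: the bard, the cleric, the elf, the orc | the warehouse floor: the archer]
5. Porter goes to the warehouse floor with the elf and the orc.  [the loading dock: the bard, the cleric | the warehouse floor: the archer, the elf, the orc]
6. Porter goes back to the loading dock alone.  [the loading dock: the bard, the cleric | the warehouse floor: the archer, the elf, the orc]
7. Porter goes to the warehouse floor with the bard and the cleric.  [the loading dock: — | the warehouse floor: the archer, the bard, the cleric, the elf, the orc]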